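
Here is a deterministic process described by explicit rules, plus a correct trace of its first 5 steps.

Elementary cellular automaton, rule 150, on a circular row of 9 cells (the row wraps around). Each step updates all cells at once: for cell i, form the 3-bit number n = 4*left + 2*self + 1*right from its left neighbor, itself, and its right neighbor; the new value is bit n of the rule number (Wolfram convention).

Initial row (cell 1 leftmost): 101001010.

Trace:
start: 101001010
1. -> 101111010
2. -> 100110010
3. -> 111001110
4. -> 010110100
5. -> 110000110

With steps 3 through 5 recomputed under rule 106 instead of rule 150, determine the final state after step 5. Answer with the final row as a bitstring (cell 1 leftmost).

111111100

(re-executing steps 3..5 under rule 106; state before step 3: 100110010)
3. -> 001110101
4. -> 011011010
5. -> 111111100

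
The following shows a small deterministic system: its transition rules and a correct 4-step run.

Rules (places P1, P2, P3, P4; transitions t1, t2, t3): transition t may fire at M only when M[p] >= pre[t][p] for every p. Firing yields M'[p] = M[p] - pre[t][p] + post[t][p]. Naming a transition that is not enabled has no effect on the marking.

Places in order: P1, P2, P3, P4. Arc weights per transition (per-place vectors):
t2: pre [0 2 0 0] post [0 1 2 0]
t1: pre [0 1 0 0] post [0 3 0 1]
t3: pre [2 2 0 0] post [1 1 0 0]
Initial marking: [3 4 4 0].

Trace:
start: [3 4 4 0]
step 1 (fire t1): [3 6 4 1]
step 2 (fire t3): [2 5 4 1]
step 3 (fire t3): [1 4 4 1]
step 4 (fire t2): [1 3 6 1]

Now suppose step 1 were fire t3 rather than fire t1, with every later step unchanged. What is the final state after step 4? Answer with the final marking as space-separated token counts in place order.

1 1 6 0

(re-executing from step 1 with the substitution; state before step 1: [3 4 4 0])
step 1 (fire t3): [2 3 4 0]
step 2 (fire t3): [1 2 4 0]
step 3 (fire t3): [1 2 4 0]
step 4 (fire t2): [1 1 6 0]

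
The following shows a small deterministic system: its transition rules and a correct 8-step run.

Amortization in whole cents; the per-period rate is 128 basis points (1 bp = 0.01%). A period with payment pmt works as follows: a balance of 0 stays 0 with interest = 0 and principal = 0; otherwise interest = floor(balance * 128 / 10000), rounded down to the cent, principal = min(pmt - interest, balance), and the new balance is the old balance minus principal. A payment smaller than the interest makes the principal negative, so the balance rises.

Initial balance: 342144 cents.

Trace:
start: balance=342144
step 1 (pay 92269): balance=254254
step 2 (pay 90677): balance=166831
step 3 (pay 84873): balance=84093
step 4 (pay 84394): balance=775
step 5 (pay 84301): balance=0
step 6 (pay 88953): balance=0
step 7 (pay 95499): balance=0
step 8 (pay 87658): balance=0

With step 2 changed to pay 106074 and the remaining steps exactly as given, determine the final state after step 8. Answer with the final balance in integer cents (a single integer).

0

(re-executing from step 2 with the substitution; state before step 2: balance=254254)
step 2 (pay 106074): balance=151434
step 3 (pay 84873): balance=68499
step 4 (pay 84394): balance=0
step 5 (pay 84301): balance=0
step 6 (pay 88953): balance=0
step 7 (pay 95499): balance=0
step 8 (pay 87658): balance=0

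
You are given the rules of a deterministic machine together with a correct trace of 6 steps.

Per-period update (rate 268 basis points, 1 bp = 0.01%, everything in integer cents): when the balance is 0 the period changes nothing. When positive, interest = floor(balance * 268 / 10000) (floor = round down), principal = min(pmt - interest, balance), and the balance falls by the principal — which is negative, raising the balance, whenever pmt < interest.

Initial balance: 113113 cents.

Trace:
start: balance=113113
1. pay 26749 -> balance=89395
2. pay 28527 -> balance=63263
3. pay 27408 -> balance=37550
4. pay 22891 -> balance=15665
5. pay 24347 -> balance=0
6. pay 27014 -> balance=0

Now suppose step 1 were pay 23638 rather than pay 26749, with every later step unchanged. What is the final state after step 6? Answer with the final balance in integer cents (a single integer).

(re-executing from step 1 with the substitution; state before step 1: balance=113113)
1. pay 23638 -> balance=92506
2. pay 28527 -> balance=66458
3. pay 27408 -> balance=40831
4. pay 22891 -> balance=19034
5. pay 24347 -> balance=0
6. pay 27014 -> balance=0

0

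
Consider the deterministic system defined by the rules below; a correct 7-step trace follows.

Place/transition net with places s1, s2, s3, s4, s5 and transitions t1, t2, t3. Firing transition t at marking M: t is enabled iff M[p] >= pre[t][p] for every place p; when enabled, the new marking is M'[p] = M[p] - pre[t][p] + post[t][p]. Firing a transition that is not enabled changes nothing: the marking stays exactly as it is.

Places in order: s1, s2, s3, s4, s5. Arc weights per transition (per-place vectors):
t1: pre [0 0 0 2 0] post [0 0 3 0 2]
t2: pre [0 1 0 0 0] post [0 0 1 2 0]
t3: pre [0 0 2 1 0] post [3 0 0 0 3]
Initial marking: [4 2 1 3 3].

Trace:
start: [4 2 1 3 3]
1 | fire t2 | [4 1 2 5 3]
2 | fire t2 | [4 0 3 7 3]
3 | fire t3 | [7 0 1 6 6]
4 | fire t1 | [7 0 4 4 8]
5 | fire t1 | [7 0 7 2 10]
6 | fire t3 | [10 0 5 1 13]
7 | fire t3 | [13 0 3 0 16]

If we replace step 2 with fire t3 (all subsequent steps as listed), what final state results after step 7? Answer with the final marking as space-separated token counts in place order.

(re-executing from step 2 with the substitution; state before step 2: [4 1 2 5 3])
2 | fire t3 | [7 1 0 4 6]
3 | fire t3 | [7 1 0 4 6]
4 | fire t1 | [7 1 3 2 8]
5 | fire t1 | [7 1 6 0 10]
6 | fire t3 | [7 1 6 0 10]
7 | fire t3 | [7 1 6 0 10]

7 1 6 0 10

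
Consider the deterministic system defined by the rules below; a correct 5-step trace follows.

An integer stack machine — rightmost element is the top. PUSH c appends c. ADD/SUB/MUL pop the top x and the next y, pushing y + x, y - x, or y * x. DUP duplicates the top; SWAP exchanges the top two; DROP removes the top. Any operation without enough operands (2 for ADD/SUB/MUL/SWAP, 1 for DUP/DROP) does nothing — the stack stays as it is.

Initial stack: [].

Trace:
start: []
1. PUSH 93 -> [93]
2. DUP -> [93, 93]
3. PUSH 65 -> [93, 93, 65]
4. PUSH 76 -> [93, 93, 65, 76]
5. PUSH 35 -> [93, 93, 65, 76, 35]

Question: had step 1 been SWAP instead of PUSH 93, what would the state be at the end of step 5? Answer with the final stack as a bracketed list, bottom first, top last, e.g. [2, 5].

[65, 76, 35]

(re-executing from step 1 with the substitution; state before step 1: [])
1. SWAP -> []
2. DUP -> []
3. PUSH 65 -> [65]
4. PUSH 76 -> [65, 76]
5. PUSH 35 -> [65, 76, 35]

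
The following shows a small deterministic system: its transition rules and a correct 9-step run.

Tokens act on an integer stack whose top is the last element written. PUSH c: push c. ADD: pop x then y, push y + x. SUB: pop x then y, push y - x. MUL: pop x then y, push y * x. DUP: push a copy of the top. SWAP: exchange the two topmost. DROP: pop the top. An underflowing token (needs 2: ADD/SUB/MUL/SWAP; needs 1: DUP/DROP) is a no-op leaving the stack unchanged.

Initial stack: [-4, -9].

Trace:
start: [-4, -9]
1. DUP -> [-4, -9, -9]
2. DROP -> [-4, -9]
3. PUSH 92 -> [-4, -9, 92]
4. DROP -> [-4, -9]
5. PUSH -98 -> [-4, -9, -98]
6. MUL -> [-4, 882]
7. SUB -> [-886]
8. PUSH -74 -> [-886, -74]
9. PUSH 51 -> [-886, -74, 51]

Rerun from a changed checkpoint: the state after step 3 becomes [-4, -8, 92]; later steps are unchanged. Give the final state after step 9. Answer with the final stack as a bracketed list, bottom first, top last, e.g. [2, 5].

[-788, -74, 51]

state after step 3 := [-4, -8, 92]
4. DROP -> [-4, -8]
5. PUSH -98 -> [-4, -8, -98]
6. MUL -> [-4, 784]
7. SUB -> [-788]
8. PUSH -74 -> [-788, -74]
9. PUSH 51 -> [-788, -74, 51]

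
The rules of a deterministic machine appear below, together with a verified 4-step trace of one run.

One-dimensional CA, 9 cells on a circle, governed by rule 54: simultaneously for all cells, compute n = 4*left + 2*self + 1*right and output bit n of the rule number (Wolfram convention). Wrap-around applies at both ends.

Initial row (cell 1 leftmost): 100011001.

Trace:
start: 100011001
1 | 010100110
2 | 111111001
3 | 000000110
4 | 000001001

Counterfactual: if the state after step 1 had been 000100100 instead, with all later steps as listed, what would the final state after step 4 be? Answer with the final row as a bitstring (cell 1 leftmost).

111000011

state after step 1 := 000100100
2 | 001111110
3 | 010000001
4 | 111000011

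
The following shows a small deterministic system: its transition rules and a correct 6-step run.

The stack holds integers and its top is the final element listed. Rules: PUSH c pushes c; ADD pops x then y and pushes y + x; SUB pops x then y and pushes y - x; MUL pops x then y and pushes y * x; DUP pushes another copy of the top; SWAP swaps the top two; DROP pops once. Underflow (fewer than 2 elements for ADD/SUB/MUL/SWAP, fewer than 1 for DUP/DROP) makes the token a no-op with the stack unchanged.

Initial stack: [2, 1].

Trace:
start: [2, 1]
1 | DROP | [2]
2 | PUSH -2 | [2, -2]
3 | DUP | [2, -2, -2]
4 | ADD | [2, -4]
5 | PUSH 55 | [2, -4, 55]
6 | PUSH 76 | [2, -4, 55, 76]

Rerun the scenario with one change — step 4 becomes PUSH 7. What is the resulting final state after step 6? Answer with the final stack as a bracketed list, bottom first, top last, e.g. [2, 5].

[2, -2, -2, 7, 55, 76]

(re-executing from step 4 with the substitution; state before step 4: [2, -2, -2])
4 | PUSH 7 | [2, -2, -2, 7]
5 | PUSH 55 | [2, -2, -2, 7, 55]
6 | PUSH 76 | [2, -2, -2, 7, 55, 76]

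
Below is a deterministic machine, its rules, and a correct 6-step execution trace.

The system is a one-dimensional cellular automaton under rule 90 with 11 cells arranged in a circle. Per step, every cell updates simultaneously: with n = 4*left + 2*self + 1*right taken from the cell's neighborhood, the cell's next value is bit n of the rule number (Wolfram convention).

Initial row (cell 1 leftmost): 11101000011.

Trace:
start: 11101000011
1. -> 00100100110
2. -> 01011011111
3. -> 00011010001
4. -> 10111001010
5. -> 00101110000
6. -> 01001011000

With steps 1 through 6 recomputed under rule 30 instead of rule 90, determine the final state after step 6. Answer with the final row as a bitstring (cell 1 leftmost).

(re-executing steps 1..6 under rule 30; state before step 1: 11101000011)
1. -> 00001100110
2. -> 00011011101
3. -> 10110010001
4. -> 00101111011
5. -> 11101000010
6. -> 10001100110

10001100110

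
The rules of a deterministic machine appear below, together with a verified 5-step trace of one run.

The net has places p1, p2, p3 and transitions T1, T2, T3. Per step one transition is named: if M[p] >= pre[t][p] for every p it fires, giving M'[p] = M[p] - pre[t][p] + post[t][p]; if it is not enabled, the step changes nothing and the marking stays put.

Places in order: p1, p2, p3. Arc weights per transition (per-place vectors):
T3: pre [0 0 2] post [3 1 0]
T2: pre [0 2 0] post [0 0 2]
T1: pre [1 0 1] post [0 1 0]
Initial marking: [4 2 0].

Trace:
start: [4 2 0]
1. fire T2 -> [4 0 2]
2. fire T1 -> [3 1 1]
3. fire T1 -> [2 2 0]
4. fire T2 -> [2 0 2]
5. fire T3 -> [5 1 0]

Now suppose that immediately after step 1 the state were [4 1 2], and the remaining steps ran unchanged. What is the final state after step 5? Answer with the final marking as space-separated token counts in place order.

state after step 1 := [4 1 2]
2. fire T1 -> [3 2 1]
3. fire T1 -> [2 3 0]
4. fire T2 -> [2 1 2]
5. fire T3 -> [5 2 0]

5 2 0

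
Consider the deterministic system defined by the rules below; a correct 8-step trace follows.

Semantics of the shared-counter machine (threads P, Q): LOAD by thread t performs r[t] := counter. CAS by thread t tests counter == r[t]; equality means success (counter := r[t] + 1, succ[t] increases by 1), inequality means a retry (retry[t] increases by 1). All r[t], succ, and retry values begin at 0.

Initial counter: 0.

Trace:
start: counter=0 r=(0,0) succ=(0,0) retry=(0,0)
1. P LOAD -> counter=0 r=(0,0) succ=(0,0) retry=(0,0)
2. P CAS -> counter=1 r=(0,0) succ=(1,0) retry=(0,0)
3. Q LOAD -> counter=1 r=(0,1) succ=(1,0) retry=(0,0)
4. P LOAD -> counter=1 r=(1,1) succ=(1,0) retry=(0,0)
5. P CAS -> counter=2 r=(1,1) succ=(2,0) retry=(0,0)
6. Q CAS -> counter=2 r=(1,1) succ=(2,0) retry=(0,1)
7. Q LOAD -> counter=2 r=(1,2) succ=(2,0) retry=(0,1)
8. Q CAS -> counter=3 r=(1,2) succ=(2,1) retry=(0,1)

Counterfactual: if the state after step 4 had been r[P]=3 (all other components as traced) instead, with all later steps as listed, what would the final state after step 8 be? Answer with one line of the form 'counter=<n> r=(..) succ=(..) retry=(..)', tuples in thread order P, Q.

state after step 4 := counter=1 r=(3,1) succ=(1,0) retry=(0,0)
5. P CAS -> counter=1 r=(3,1) succ=(1,0) retry=(1,0)
6. Q CAS -> counter=2 r=(3,1) succ=(1,1) retry=(1,0)
7. Q LOAD -> counter=2 r=(3,2) succ=(1,1) retry=(1,0)
8. Q CAS -> counter=3 r=(3,2) succ=(1,2) retry=(1,0)

counter=3 r=(3,2) succ=(1,2) retry=(1,0)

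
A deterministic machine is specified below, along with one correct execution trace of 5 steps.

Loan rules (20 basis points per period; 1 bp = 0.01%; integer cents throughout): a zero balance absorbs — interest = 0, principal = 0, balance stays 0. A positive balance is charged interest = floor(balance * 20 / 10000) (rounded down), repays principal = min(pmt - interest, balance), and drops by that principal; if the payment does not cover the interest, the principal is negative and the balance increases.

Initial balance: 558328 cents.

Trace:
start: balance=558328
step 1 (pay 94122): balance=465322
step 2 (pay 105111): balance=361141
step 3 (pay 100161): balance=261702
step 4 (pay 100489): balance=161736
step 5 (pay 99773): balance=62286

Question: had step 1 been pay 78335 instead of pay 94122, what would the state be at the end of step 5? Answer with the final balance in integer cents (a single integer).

78200

(re-executing from step 1 with the substitution; state before step 1: balance=558328)
step 1 (pay 78335): balance=481109
step 2 (pay 105111): balance=376960
step 3 (pay 100161): balance=277552
step 4 (pay 100489): balance=177618
step 5 (pay 99773): balance=78200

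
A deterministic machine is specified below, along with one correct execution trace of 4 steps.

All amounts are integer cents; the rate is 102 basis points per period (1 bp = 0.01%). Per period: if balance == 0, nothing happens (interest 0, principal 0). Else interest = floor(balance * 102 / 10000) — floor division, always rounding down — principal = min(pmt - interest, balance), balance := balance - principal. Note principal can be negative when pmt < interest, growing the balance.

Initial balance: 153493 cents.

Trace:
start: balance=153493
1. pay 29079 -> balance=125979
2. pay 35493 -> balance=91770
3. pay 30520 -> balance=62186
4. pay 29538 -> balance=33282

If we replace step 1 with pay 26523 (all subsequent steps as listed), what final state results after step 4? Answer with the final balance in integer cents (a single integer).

35917

(re-executing from step 1 with the substitution; state before step 1: balance=153493)
1. pay 26523 -> balance=128535
2. pay 35493 -> balance=94353
3. pay 30520 -> balance=64795
4. pay 29538 -> balance=35917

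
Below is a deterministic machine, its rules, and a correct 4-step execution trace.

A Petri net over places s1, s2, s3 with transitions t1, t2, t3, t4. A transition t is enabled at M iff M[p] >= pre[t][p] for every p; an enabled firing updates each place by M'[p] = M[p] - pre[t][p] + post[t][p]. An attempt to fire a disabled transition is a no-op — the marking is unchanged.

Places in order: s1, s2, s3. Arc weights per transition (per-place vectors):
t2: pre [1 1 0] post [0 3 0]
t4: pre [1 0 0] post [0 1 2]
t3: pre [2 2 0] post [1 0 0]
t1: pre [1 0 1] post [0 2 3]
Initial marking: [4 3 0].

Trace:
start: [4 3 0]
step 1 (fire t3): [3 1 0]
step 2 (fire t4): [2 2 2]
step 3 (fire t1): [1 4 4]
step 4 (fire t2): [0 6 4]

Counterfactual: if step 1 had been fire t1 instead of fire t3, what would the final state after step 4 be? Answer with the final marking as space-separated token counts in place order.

1 8 4

(re-executing from step 1 with the substitution; state before step 1: [4 3 0])
step 1 (fire t1): [4 3 0]
step 2 (fire t4): [3 4 2]
step 3 (fire t1): [2 6 4]
step 4 (fire t2): [1 8 4]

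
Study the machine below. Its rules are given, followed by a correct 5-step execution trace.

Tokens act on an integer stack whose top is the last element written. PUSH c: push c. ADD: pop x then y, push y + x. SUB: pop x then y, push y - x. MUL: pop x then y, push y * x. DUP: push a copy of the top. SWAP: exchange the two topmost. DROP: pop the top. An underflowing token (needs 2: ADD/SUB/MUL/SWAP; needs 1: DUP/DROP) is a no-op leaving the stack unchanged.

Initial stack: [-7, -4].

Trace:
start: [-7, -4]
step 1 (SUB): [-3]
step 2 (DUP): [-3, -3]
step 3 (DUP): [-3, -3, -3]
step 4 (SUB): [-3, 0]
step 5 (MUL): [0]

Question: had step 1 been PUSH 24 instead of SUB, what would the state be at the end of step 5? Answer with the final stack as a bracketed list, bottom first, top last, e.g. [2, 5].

(re-executing from step 1 with the substitution; state before step 1: [-7, -4])
step 1 (PUSH 24): [-7, -4, 24]
step 2 (DUP): [-7, -4, 24, 24]
step 3 (DUP): [-7, -4, 24, 24, 24]
step 4 (SUB): [-7, -4, 24, 0]
step 5 (MUL): [-7, -4, 0]

[-7, -4, 0]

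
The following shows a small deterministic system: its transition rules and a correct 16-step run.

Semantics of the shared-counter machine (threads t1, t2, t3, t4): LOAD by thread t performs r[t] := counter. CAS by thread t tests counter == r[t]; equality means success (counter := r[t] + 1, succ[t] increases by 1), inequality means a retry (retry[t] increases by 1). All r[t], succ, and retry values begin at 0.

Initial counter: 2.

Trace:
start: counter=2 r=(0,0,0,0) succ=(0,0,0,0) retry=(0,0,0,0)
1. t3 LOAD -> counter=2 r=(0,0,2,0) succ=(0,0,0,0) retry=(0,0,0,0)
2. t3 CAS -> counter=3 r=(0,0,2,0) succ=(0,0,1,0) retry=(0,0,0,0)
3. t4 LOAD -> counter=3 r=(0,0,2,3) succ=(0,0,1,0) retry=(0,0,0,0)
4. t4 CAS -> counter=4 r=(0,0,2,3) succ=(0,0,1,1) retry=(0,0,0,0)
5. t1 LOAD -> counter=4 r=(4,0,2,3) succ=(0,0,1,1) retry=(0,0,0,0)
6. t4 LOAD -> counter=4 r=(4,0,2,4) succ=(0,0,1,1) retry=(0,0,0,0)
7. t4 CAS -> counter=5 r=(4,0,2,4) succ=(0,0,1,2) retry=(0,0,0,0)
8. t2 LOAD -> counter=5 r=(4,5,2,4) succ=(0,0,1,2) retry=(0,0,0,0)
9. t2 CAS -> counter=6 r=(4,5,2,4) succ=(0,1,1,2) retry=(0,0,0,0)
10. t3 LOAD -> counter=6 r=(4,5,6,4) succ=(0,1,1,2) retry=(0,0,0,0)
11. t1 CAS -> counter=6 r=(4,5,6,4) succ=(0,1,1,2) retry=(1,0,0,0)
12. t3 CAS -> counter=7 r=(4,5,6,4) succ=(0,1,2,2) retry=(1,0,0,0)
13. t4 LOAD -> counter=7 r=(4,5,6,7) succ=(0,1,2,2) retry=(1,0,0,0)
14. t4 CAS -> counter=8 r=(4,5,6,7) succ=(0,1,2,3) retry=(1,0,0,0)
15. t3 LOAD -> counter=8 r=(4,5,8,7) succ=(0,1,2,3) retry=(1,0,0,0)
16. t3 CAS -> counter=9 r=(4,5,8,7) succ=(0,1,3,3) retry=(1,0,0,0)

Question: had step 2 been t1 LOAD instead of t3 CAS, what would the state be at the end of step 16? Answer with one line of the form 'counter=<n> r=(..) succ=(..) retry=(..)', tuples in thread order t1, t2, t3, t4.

counter=8 r=(3,4,7,6) succ=(0,1,2,3) retry=(1,0,0,0)

(re-executing from step 2 with the substitution; state before step 2: counter=2 r=(0,0,2,0) succ=(0,0,0,0) retry=(0,0,0,0))
2. t1 LOAD -> counter=2 r=(2,0,2,0) succ=(0,0,0,0) retry=(0,0,0,0)
3. t4 LOAD -> counter=2 r=(2,0,2,2) succ=(0,0,0,0) retry=(0,0,0,0)
4. t4 CAS -> counter=3 r=(2,0,2,2) succ=(0,0,0,1) retry=(0,0,0,0)
5. t1 LOAD -> counter=3 r=(3,0,2,2) succ=(0,0,0,1) retry=(0,0,0,0)
6. t4 LOAD -> counter=3 r=(3,0,2,3) succ=(0,0,0,1) retry=(0,0,0,0)
7. t4 CAS -> counter=4 r=(3,0,2,3) succ=(0,0,0,2) retry=(0,0,0,0)
8. t2 LOAD -> counter=4 r=(3,4,2,3) succ=(0,0,0,2) retry=(0,0,0,0)
9. t2 CAS -> counter=5 r=(3,4,2,3) succ=(0,1,0,2) retry=(0,0,0,0)
10. t3 LOAD -> counter=5 r=(3,4,5,3) succ=(0,1,0,2) retry=(0,0,0,0)
11. t1 CAS -> counter=5 r=(3,4,5,3) succ=(0,1,0,2) retry=(1,0,0,0)
12. t3 CAS -> counter=6 r=(3,4,5,3) succ=(0,1,1,2) retry=(1,0,0,0)
13. t4 LOAD -> counter=6 r=(3,4,5,6) succ=(0,1,1,2) retry=(1,0,0,0)
14. t4 CAS -> counter=7 r=(3,4,5,6) succ=(0,1,1,3) retry=(1,0,0,0)
15. t3 LOAD -> counter=7 r=(3,4,7,6) succ=(0,1,1,3) retry=(1,0,0,0)
16. t3 CAS -> counter=8 r=(3,4,7,6) succ=(0,1,2,3) retry=(1,0,0,0)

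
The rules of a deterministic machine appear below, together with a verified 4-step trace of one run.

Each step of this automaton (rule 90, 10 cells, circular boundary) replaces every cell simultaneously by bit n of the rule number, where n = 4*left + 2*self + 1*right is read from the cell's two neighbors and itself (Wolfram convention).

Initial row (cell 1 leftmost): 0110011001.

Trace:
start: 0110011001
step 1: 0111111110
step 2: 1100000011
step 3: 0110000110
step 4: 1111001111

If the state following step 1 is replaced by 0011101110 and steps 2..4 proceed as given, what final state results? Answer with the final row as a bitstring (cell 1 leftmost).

0111000111

state after step 1 := 0011101110
step 2: 0110101011
step 3: 0110000011
step 4: 0111000111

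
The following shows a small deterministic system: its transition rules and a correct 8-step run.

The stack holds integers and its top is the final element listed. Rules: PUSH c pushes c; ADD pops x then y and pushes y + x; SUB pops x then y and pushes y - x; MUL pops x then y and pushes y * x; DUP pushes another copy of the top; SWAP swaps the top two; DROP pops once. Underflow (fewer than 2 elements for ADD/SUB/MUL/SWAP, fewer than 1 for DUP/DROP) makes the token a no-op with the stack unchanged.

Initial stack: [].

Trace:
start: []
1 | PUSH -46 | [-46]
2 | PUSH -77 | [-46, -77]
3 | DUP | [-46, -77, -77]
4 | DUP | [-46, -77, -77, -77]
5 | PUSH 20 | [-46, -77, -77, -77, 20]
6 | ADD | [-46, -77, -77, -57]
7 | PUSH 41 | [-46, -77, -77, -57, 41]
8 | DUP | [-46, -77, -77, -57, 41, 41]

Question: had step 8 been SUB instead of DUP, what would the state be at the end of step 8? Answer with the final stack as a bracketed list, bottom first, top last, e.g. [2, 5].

(re-executing from step 8 with the substitution; state before step 8: [-46, -77, -77, -57, 41])
8 | SUB | [-46, -77, -77, -98]

[-46, -77, -77, -98]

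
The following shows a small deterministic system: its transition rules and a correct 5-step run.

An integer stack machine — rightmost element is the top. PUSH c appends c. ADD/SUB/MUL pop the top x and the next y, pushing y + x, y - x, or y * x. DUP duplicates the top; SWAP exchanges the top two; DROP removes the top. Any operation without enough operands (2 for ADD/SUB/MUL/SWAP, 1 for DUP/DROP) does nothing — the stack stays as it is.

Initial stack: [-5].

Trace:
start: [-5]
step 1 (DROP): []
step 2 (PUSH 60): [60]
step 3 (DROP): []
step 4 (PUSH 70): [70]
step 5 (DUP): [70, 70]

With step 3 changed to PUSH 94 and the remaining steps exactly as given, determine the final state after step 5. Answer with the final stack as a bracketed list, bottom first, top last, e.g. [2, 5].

(re-executing from step 3 with the substitution; state before step 3: [60])
step 3 (PUSH 94): [60, 94]
step 4 (PUSH 70): [60, 94, 70]
step 5 (DUP): [60, 94, 70, 70]

[60, 94, 70, 70]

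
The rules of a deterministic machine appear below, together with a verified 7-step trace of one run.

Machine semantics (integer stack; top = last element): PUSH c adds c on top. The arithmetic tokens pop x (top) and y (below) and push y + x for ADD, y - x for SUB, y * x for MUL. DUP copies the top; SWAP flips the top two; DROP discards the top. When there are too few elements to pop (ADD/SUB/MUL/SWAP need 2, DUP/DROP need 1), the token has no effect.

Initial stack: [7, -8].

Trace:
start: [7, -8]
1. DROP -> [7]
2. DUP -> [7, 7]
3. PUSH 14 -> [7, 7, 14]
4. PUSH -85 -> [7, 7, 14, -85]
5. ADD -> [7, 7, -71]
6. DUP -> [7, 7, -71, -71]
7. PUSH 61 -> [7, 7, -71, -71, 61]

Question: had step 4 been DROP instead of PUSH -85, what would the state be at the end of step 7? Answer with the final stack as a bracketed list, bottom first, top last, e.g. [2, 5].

(re-executing from step 4 with the substitution; state before step 4: [7, 7, 14])
4. DROP -> [7, 7]
5. ADD -> [14]
6. DUP -> [14, 14]
7. PUSH 61 -> [14, 14, 61]

[14, 14, 61]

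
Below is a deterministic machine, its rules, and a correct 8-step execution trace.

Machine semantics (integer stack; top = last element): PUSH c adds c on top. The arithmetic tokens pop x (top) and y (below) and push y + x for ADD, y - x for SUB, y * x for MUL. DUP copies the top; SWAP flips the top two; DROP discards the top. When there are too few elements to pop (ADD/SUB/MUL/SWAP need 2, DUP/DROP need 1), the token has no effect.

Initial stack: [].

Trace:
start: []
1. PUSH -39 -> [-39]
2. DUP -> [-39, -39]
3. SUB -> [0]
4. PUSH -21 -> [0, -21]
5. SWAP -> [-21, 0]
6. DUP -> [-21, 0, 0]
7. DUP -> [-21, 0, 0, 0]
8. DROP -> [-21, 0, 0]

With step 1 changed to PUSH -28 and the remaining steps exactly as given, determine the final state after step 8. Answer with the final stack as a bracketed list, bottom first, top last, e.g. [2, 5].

(re-executing from step 1 with the substitution; state before step 1: [])
1. PUSH -28 -> [-28]
2. DUP -> [-28, -28]
3. SUB -> [0]
4. PUSH -21 -> [0, -21]
5. SWAP -> [-21, 0]
6. DUP -> [-21, 0, 0]
7. DUP -> [-21, 0, 0, 0]
8. DROP -> [-21, 0, 0]

[-21, 0, 0]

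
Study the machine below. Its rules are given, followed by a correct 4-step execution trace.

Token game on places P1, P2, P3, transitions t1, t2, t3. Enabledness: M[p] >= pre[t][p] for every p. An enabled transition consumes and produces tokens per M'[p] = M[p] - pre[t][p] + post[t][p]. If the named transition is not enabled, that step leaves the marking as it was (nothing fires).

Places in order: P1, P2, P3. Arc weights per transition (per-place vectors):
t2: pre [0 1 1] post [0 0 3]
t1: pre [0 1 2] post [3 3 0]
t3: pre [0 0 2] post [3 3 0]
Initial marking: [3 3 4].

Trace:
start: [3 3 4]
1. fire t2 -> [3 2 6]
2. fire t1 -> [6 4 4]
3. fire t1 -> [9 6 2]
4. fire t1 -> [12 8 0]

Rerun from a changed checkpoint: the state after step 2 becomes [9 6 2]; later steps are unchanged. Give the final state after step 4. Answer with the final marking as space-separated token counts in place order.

12 8 0

state after step 2 := [9 6 2]
3. fire t1 -> [12 8 0]
4. fire t1 -> [12 8 0]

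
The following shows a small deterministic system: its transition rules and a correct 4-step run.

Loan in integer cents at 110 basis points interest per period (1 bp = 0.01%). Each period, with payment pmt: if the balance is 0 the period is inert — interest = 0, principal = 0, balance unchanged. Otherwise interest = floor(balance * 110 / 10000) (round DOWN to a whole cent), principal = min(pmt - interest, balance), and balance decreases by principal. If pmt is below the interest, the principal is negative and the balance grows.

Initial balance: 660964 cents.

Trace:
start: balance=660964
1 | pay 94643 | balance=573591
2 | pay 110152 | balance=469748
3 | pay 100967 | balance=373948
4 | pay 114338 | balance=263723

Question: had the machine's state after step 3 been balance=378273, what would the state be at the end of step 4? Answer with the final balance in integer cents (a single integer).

state after step 3 := balance=378273
4 | pay 114338 | balance=268096

268096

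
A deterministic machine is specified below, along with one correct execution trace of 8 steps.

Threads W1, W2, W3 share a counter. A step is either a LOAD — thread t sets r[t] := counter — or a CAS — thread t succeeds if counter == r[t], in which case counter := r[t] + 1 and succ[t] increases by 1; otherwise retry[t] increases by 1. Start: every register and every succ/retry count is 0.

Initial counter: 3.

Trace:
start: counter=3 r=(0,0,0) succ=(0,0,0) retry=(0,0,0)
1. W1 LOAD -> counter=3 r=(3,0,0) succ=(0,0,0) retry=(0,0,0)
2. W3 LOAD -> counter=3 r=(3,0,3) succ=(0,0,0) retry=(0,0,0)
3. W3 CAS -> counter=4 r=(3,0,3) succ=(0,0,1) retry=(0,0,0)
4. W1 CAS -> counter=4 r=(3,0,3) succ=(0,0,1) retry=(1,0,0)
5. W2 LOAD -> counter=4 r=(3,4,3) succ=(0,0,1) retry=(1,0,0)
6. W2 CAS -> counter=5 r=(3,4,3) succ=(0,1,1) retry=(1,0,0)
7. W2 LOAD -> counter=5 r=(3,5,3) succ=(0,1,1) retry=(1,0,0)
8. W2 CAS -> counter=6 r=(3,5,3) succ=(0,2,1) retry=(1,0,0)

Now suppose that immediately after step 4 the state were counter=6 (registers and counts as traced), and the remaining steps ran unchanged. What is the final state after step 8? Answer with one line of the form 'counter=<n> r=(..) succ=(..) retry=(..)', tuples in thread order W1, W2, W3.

state after step 4 := counter=6 r=(3,0,3) succ=(0,0,1) retry=(1,0,0)
5. W2 LOAD -> counter=6 r=(3,6,3) succ=(0,0,1) retry=(1,0,0)
6. W2 CAS -> counter=7 r=(3,6,3) succ=(0,1,1) retry=(1,0,0)
7. W2 LOAD -> counter=7 r=(3,7,3) succ=(0,1,1) retry=(1,0,0)
8. W2 CAS -> counter=8 r=(3,7,3) succ=(0,2,1) retry=(1,0,0)

counter=8 r=(3,7,3) succ=(0,2,1) retry=(1,0,0)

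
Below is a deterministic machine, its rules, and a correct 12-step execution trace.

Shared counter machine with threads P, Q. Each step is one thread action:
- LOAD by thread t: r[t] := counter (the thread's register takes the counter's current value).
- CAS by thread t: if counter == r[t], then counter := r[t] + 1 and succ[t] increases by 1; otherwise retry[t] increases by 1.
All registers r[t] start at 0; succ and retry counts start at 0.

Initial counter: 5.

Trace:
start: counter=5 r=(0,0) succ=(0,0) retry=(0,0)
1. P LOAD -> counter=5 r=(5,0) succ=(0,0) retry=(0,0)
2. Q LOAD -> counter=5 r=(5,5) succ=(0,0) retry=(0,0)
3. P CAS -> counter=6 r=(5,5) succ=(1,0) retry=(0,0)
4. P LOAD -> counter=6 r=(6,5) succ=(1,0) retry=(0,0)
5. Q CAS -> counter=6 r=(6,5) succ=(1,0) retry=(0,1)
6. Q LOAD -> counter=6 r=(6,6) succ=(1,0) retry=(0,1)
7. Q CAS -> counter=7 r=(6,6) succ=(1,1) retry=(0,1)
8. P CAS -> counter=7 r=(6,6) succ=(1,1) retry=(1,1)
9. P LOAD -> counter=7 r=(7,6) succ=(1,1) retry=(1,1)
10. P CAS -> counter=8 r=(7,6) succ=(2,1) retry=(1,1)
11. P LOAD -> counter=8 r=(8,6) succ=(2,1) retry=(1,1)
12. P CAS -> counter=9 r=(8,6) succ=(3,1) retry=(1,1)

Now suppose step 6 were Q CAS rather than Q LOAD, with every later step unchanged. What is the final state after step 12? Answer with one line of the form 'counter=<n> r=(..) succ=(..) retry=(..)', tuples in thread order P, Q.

counter=9 r=(8,5) succ=(4,0) retry=(0,3)

(re-executing from step 6 with the substitution; state before step 6: counter=6 r=(6,5) succ=(1,0) retry=(0,1))
6. Q CAS -> counter=6 r=(6,5) succ=(1,0) retry=(0,2)
7. Q CAS -> counter=6 r=(6,5) succ=(1,0) retry=(0,3)
8. P CAS -> counter=7 r=(6,5) succ=(2,0) retry=(0,3)
9. P LOAD -> counter=7 r=(7,5) succ=(2,0) retry=(0,3)
10. P CAS -> counter=8 r=(7,5) succ=(3,0) retry=(0,3)
11. P LOAD -> counter=8 r=(8,5) succ=(3,0) retry=(0,3)
12. P CAS -> counter=9 r=(8,5) succ=(4,0) retry=(0,3)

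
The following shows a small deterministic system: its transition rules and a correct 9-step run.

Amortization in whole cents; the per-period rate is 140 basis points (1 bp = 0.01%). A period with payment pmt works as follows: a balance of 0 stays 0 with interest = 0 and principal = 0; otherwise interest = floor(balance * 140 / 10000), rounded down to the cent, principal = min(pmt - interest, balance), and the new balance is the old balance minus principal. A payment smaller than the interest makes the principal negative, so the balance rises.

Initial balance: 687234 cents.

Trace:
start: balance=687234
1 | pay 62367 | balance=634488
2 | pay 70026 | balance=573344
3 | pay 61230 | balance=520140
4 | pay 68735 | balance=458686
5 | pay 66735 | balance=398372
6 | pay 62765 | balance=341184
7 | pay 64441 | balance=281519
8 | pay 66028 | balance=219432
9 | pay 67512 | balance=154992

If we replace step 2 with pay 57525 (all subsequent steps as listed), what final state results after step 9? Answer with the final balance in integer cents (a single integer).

(re-executing from step 2 with the substitution; state before step 2: balance=634488)
2 | pay 57525 | balance=585845
3 | pay 61230 | balance=532816
4 | pay 68735 | balance=471540
5 | pay 66735 | balance=411406
6 | pay 62765 | balance=354400
7 | pay 64441 | balance=294920
8 | pay 66028 | balance=233020
9 | pay 67512 | balance=168770

168770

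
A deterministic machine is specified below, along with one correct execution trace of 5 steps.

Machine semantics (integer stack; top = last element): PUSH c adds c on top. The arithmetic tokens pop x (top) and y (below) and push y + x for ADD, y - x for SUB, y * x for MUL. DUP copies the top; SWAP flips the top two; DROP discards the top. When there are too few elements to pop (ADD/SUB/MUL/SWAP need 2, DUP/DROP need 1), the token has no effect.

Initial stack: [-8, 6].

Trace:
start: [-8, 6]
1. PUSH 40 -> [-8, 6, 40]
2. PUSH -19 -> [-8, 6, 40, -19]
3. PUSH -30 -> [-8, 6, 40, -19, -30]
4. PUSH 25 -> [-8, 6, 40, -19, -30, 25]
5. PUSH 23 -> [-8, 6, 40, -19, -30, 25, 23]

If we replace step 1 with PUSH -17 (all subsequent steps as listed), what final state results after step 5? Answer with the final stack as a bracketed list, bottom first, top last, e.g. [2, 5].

[-8, 6, -17, -19, -30, 25, 23]

(re-executing from step 1 with the substitution; state before step 1: [-8, 6])
1. PUSH -17 -> [-8, 6, -17]
2. PUSH -19 -> [-8, 6, -17, -19]
3. PUSH -30 -> [-8, 6, -17, -19, -30]
4. PUSH 25 -> [-8, 6, -17, -19, -30, 25]
5. PUSH 23 -> [-8, 6, -17, -19, -30, 25, 23]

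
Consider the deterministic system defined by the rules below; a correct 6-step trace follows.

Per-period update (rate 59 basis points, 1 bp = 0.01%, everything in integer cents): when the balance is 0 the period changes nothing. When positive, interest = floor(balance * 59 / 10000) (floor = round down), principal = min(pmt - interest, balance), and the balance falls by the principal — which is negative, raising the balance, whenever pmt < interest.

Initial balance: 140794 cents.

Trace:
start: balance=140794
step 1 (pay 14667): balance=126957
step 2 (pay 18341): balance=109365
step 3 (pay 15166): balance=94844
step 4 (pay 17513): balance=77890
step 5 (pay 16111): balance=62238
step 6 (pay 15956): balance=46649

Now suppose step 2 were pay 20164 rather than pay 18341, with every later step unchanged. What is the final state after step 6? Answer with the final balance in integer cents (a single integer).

44782

(re-executing from step 2 with the substitution; state before step 2: balance=126957)
step 2 (pay 20164): balance=107542
step 3 (pay 15166): balance=93010
step 4 (pay 17513): balance=76045
step 5 (pay 16111): balance=60382
step 6 (pay 15956): balance=44782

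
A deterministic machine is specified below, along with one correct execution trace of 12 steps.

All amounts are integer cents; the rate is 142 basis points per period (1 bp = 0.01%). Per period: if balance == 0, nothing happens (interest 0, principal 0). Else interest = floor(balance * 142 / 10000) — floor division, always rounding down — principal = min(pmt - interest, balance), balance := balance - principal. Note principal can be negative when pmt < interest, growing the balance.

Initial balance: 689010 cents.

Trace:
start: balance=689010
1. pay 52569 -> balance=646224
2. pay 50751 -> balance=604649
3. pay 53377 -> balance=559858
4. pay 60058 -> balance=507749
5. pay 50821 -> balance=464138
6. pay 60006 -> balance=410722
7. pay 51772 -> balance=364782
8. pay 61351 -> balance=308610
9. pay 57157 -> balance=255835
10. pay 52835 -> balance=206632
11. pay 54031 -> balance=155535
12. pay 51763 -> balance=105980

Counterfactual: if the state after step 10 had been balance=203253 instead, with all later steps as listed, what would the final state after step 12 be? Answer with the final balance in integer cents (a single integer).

state after step 10 := balance=203253
11. pay 54031 -> balance=152108
12. pay 51763 -> balance=102504

102504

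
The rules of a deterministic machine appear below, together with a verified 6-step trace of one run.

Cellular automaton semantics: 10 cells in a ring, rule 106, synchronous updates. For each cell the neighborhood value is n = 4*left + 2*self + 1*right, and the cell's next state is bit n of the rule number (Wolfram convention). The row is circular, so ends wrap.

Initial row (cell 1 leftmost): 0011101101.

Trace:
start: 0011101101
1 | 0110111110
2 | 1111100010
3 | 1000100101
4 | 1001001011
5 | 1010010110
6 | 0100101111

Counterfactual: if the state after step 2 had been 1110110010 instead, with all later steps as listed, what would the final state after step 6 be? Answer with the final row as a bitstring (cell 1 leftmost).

0101100010

state after step 2 := 1110110010
3 | 1011110101
4 | 1110011011
5 | 0010111110
6 | 0101100010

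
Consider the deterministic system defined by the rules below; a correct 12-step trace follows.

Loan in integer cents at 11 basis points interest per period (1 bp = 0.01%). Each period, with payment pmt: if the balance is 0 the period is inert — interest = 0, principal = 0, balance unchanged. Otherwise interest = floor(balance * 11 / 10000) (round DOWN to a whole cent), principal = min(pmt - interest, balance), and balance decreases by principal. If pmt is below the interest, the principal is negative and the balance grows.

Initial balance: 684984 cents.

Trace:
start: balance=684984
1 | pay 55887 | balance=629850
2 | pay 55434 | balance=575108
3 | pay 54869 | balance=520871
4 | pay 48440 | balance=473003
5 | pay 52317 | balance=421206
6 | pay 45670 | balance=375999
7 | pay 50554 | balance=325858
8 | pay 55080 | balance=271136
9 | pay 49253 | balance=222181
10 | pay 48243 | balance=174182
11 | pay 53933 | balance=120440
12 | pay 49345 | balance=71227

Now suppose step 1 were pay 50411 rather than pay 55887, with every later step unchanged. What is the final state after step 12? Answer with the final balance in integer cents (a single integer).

(re-executing from step 1 with the substitution; state before step 1: balance=684984)
1 | pay 50411 | balance=635326
2 | pay 55434 | balance=580590
3 | pay 54869 | balance=526359
4 | pay 48440 | balance=478497
5 | pay 52317 | balance=426706
6 | pay 45670 | balance=381505
7 | pay 50554 | balance=331370
8 | pay 55080 | balance=276654
9 | pay 49253 | balance=227705
10 | pay 48243 | balance=179712
11 | pay 53933 | balance=125976
12 | pay 49345 | balance=76769

76769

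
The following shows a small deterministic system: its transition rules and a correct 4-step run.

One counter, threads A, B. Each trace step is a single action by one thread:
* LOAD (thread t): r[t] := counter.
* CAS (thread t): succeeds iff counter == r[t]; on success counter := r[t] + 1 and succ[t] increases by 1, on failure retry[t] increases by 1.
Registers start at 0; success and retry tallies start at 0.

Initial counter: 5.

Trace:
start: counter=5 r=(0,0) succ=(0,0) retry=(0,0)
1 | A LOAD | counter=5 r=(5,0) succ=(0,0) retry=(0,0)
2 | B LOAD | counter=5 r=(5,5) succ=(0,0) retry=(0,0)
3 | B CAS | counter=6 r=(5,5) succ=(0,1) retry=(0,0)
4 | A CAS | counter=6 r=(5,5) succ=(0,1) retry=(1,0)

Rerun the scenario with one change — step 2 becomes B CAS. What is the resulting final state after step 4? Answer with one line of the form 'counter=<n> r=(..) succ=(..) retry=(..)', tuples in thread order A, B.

counter=6 r=(5,0) succ=(1,0) retry=(0,2)

(re-executing from step 2 with the substitution; state before step 2: counter=5 r=(5,0) succ=(0,0) retry=(0,0))
2 | B CAS | counter=5 r=(5,0) succ=(0,0) retry=(0,1)
3 | B CAS | counter=5 r=(5,0) succ=(0,0) retry=(0,2)
4 | A CAS | counter=6 r=(5,0) succ=(1,0) retry=(0,2)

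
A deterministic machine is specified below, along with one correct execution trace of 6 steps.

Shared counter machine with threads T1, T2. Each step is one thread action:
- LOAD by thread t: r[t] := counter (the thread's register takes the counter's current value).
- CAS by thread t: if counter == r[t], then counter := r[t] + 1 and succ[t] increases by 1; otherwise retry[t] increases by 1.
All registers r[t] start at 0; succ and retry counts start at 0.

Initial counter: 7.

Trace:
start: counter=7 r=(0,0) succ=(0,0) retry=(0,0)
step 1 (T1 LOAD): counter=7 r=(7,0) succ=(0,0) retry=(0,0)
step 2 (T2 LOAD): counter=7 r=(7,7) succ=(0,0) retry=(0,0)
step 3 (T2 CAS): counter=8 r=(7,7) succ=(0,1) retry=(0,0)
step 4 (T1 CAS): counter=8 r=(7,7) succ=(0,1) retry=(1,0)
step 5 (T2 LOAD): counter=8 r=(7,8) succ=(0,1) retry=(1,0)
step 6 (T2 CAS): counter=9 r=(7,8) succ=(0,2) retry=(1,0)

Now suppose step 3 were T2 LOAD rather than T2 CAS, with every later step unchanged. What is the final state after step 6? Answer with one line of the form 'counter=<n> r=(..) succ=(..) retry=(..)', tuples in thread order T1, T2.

(re-executing from step 3 with the substitution; state before step 3: counter=7 r=(7,7) succ=(0,0) retry=(0,0))
step 3 (T2 LOAD): counter=7 r=(7,7) succ=(0,0) retry=(0,0)
step 4 (T1 CAS): counter=8 r=(7,7) succ=(1,0) retry=(0,0)
step 5 (T2 LOAD): counter=8 r=(7,8) succ=(1,0) retry=(0,0)
step 6 (T2 CAS): counter=9 r=(7,8) succ=(1,1) retry=(0,0)

counter=9 r=(7,8) succ=(1,1) retry=(0,0)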